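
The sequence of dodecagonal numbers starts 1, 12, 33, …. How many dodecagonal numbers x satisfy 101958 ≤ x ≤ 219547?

The n-th dodecagonal number is n(5n−4).
Smallest index with value ≥ 101958: n = 144 (giving 103104).
Largest index with value ≤ 219547: n = 209 (giving 217569).
Indices 144 through 209: 66 terms.

66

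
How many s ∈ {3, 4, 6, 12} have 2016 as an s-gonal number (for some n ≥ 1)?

s = 3: P(3, 63) = 2016. ✓
s = 4: P(4, 44) = 1936 and P(4, 45) = 2025; 2016 is not s-gonal.
s = 6: P(6, 32) = 2016. ✓
s = 12: P(12, 20) = 1920 and P(12, 21) = 2121; 2016 is not s-gonal.
Hits: s ∈ {3, 6} → 2.

2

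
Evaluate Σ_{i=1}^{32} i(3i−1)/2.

Σ i(3i−1)/2 = (3Σi² − Σi) / 2 over i = 1..32.
Σi = 528 and Σi² = 11440.
(3·11440 − 1·528) / 2 = 33792/2 = 16896.

16896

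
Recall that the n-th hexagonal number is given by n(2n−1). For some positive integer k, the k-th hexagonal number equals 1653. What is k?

Set n(2n−1) = 1653, giving 2n² − n − 1653 = 0.
So n = (1 + 115) / 4 = 116/4 = 29.

29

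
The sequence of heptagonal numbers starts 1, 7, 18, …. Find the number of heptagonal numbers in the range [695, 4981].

The n-th heptagonal number is n(5n−3)/2.
Smallest index with value ≥ 695: n = 17 (giving 697).
Largest index with value ≤ 4981: n = 44 (giving 4774).
Indices 17 through 44: 28 terms.

28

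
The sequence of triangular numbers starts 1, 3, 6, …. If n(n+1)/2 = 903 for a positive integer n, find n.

42

Set n(n+1)/2 = 903, giving n² + n − 1806 = 0.
So n = (-1 + 85) / 2 = 84/2 = 42.
Check: 42·43/2 = 903. ✓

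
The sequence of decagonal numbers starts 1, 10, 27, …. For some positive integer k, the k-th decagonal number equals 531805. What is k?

365

Set n(4n−3) = 531805, giving 4n² − 3n − 531805 = 0.
So n = (3 + 2917) / 8 = 2920/8 = 365.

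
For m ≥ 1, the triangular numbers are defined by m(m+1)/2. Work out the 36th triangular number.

The 36th triangular number is n(n+1)/2 with n = 36.
36·37/2 = 1332/2 = 666.

666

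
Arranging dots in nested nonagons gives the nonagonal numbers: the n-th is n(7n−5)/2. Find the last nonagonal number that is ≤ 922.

Solve n(7n−5)/2 ≤ 922 for integer n.
n = 16 gives 856 ≤ 922, while n = 17 gives 969 > 922; so the answer is 856.

856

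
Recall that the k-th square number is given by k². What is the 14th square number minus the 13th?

27

n² − (n−1)² = 2n − 1, so 14² − 13² = 2·14 − 1 = 27.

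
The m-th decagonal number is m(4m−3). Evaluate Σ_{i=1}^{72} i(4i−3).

Σ i(4i−3) = 4Σi² − 3Σi over i = 1..72.
Σi = 2628 and Σi² = 127020.
4·127020 − 3·2628 = 500196.

500196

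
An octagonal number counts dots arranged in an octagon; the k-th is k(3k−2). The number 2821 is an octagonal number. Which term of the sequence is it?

31

Set n(3n−2) = 2821, giving 3n² − 2n − 2821 = 0.
So n = (2 + 184) / 6 = 186/6 = 31.
Check: 31·(3·31 − 2) = 2821. ✓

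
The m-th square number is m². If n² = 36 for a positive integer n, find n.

We need n² = 36, so n = √36 = 6.

6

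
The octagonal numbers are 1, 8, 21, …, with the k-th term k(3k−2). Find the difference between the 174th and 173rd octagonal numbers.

Consecutive octagonal numbers differ by 6n − 5: here 6·174 − 5 = 1039.

1039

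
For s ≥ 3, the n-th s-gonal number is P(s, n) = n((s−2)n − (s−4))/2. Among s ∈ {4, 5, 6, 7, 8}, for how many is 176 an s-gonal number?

s = 4: P(4, 13) = 169 and P(4, 14) = 196; 176 is not s-gonal.
s = 5: P(5, 11) = 176. ✓
s = 6: P(6, 9) = 153 and P(6, 10) = 190; 176 is not s-gonal.
s = 7: P(7, 8) = 148 and P(7, 9) = 189; 176 is not s-gonal.
s = 8: P(8, 8) = 176. ✓
Hits: s ∈ {5, 8} → 2.

2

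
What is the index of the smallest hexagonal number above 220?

11

Solve n(2n−1) > 220 for integer n.
The largest n with value ≤ 220 is 10 (since 190 ≤ 220 < 231), so the first above is n = 11, value 231.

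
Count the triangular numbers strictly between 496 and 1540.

The n-th triangular number is n(n+1)/2.
Smallest index with value > 496: n = 32 (giving 528).
Largest index with value < 1540: n = 54 (giving 1485).
Indices 32 through 54: 23 terms.

23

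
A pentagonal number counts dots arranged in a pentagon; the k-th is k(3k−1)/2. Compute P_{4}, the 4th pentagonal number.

4·(3·4 − 1)/2 = 4·11/2 = 22.

22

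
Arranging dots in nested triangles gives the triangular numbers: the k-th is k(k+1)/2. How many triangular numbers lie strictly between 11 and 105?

9

The n-th triangular number is n(n+1)/2.
Smallest index with value > 11: n = 5 (giving 15).
Largest index with value < 105: n = 13 (giving 91).
Indices 5 through 13: 9 terms.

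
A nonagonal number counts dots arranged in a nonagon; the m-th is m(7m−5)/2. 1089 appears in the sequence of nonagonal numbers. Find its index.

Set n(7n−5)/2 = 1089, giving 7n² − 5n − 2178 = 0.
So n = (5 + 247) / 14 = 252/14 = 18.

18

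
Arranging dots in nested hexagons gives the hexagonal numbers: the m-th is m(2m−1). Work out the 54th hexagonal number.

5778

The 54th hexagonal number is n(2n−1) with n = 54.
54·(2·54 − 1) = 54·107 = 5778.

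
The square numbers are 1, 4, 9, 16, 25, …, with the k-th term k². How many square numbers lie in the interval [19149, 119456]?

207

The n-th square number is n².
Smallest index with value ≥ 19149: n = 139 (giving 19321).
Largest index with value ≤ 119456: n = 345 (giving 119025).
Indices 139 through 345: 207 terms.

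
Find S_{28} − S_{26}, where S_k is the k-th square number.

108

28² = 784 and 26² = 676.
Difference: 784 − 676 = 108.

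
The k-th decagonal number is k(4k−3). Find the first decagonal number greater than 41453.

42127

Solve n(4n−3) > 41453 for integer n.
The largest n with value ≤ 41453 is 102 (since 41310 ≤ 41453 < 42127), so the first above is n = 103, value 42127.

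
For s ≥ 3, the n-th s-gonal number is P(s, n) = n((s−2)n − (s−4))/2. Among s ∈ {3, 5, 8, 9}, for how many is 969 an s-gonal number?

s = 3: P(3, 43) = 946 and P(3, 44) = 990; 969 is not s-gonal.
s = 5: P(5, 25) = 925 and P(5, 26) = 1001; 969 is not s-gonal.
s = 8: P(8, 18) = 936 and P(8, 19) = 1045; 969 is not s-gonal.
s = 9: P(9, 17) = 969. ✓
Hits: s ∈ {9} → 1.

1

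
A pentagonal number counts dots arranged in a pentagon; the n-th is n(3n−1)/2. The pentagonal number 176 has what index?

11

Set n(3n−1)/2 = 176, giving 3n² − n − 352 = 0.
The discriminant is 1 + 24·176 = 4225, and √4225 = 65.
So n = (1 + 65) / 6 = 66/6 = 11.
Check: 11·(3·11 − 1)/2 = 176. ✓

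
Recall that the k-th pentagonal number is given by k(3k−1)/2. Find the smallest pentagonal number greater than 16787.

Solve n(3n−1)/2 > 16787 for integer n.
The largest n with value ≤ 16787 is 105 (since 16485 ≤ 16787 < 16801), so the first above is n = 106, value 16801.

16801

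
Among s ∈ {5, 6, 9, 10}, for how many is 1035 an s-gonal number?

s = 5: P(5, 26) = 1001 and P(5, 27) = 1080; 1035 is not s-gonal.
s = 6: P(6, 23) = 1035. ✓
s = 9: P(9, 17) = 969 and P(9, 18) = 1089; 1035 is not s-gonal.
s = 10: P(10, 16) = 976 and P(10, 17) = 1105; 1035 is not s-gonal.
Hits: s ∈ {6} → 1.

1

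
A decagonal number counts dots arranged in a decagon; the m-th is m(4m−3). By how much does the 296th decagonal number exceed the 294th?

4714

296·(4·296 − 3) = 349576 and 294·(4·294 − 3) = 344862.
Difference: 349576 − 344862 = 4714.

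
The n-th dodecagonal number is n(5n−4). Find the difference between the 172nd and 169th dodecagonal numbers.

5103

172·(5·172 − 4) = 147232 and 169·(5·169 − 4) = 142129.
Difference: 147232 − 142129 = 5103.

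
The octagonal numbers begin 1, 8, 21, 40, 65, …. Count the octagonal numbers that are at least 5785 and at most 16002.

The n-th octagonal number is n(3n−2).
Smallest index with value ≥ 5785: n = 45 (giving 5985).
Largest index with value ≤ 16002: n = 73 (giving 15841).
Indices 45 through 73: 29 terms.

29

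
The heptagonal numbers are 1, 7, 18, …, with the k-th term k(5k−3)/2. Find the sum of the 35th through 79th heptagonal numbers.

Σ i(5i−3)/2 = (5Σi² − 3Σi) / 2 over i = 35..79.
Σi = 3160 − 595 = 2565 and Σi² = 167480 − 13685 = 153795.
(5·153795 − 3·2565) / 2 = 761280/2 = 380640.

380640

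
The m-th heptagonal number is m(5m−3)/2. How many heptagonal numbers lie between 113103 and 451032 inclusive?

The n-th heptagonal number is n(5n−3)/2.
Smallest index with value ≥ 113103: n = 213 (giving 113103).
Largest index with value ≤ 451032: n = 425 (giving 450925).
Indices 213 through 425: 213 terms.

213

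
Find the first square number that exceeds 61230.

61504

Solve n² > 61230 for integer n.
The largest n with value ≤ 61230 is 247 (since 61009 ≤ 61230 < 61504), so the first above is n = 248, value 61504.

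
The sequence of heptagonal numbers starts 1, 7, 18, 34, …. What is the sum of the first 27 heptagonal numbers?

16758

Σ i(5i−3)/2 = (5Σi² − 3Σi) / 2 over i = 1..27.
Σi = 378 and Σi² = 6930.
(5·6930 − 3·378) / 2 = 33516/2 = 16758.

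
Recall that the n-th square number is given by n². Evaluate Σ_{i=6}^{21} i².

Σ_{i=6}^{21} i² = 3311 − 55 = 3256.

3256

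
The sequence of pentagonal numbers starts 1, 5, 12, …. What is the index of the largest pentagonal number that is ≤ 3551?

48

Solve n(3n−1)/2 ≤ 3551 for integer n.
n = 48 gives 3432 ≤ 3551, while n = 49 gives 3577 > 3551; so the answer is index 48.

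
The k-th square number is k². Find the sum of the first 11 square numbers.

Σ_{i=1}^{11} i² = 11·12·23/6 = 506.

506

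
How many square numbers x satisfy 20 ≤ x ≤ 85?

The n-th square number is n².
Smallest index with value ≥ 20: n = 5 (giving 25).
Largest index with value ≤ 85: n = 9 (giving 81).
Indices 5 through 9: 5 terms.

5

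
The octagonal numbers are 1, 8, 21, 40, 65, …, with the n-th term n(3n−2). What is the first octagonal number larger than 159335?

Solve n(3n−2) > 159335 for integer n.
The largest n with value ≤ 159335 is 230 (since 158240 ≤ 159335 < 159621), so the first above is n = 231, value 159621.

159621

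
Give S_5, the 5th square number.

5² = 25.

25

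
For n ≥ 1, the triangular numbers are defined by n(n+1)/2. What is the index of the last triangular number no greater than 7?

Solve n(n+1)/2 ≤ 7 for integer n.
n = 3 gives 6 ≤ 7, while n = 4 gives 10 > 7; so the answer is index 3.

3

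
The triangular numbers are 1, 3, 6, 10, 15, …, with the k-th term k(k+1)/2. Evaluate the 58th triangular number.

1711

The 58th triangular number is n(n+1)/2 with n = 58.
58·59/2 = 3422/2 = 1711.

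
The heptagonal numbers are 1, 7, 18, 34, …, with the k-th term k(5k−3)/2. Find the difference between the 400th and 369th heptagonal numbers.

59551

400·(5·400 − 3)/2 = 399400 and 369·(5·369 − 3)/2 = 339849.
Difference: 399400 − 339849 = 59551.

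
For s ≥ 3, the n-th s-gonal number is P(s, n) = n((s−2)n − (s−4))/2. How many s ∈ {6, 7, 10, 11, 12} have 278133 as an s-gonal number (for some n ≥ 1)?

1

s = 6: P(6, 373) = 277885 and P(6, 374) = 279378; 278133 is not s-gonal.
s = 7: P(7, 333) = 276723 and P(7, 334) = 278389; 278133 is not s-gonal.
s = 10: P(10, 264) = 277992 and P(10, 265) = 280105; 278133 is not s-gonal.
s = 11: P(11, 249) = 278133. ✓
s = 12: P(12, 236) = 277536 and P(12, 237) = 279897; 278133 is not s-gonal.
Hits: s ∈ {11} → 1.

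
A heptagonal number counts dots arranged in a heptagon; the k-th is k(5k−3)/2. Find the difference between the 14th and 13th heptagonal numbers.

66

Consecutive heptagonal numbers differ by 5n − 4: here 5·14 − 4 = 66.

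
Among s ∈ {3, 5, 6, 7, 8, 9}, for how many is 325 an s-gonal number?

s = 3: P(3, 25) = 325. ✓
s = 5: P(5, 14) = 287 and P(5, 15) = 330; 325 is not s-gonal.
s = 6: P(6, 13) = 325. ✓
s = 7: P(7, 11) = 286 and P(7, 12) = 342; 325 is not s-gonal.
s = 8: P(8, 10) = 280 and P(8, 11) = 341; 325 is not s-gonal.
s = 9: P(9, 10) = 325. ✓
Hits: s ∈ {3, 6, 9} → 3.

3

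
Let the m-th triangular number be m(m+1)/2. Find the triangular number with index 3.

6

The 3rd triangular number is n(n+1)/2 with n = 3.
3·4/2 = 12/2 = 6.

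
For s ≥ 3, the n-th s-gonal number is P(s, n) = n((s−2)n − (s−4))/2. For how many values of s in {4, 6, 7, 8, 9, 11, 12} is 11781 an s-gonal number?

2

s = 4: P(4, 108) = 11664 and P(4, 109) = 11881; 11781 is not s-gonal.
s = 6: P(6, 77) = 11781. ✓
s = 7: P(7, 68) = 11458 and P(7, 69) = 11799; 11781 is not s-gonal.
s = 8: P(8, 63) = 11781. ✓
s = 9: P(9, 58) = 11629 and P(9, 59) = 12036; 11781 is not s-gonal.
s = 11: P(11, 51) = 11526 and P(11, 52) = 11986; 11781 is not s-gonal.
s = 12: P(12, 48) = 11328 and P(12, 49) = 11809; 11781 is not s-gonal.
Hits: s ∈ {6, 8} → 2.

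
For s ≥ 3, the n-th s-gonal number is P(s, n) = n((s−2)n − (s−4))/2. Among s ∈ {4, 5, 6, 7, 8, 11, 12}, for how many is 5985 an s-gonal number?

s = 4: P(4, 77) = 5929 and P(4, 78) = 6084; 5985 is not s-gonal.
s = 5: P(5, 63) = 5922 and P(5, 64) = 6112; 5985 is not s-gonal.
s = 6: P(6, 54) = 5778 and P(6, 55) = 5995; 5985 is not s-gonal.
s = 7: P(7, 49) = 5929 and P(7, 50) = 6175; 5985 is not s-gonal.
s = 8: P(8, 45) = 5985. ✓
s = 11: P(11, 36) = 5706 and P(11, 37) = 6031; 5985 is not s-gonal.
s = 12: P(12, 35) = 5985. ✓
Hits: s ∈ {8, 12} → 2.

2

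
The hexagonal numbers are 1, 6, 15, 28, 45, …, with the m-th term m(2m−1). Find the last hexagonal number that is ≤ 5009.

4950

Solve n(2n−1) ≤ 5009 for integer n.
n = 50 gives 4950 ≤ 5009, while n = 51 gives 5151 > 5009; so the answer is 4950.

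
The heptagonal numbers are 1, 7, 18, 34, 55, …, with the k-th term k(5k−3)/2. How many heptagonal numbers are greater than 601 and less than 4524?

27

The n-th heptagonal number is n(5n−3)/2.
Smallest index with value > 601: n = 16 (giving 616).
Largest index with value < 4524: n = 42 (giving 4347).
Indices 16 through 42: 27 terms.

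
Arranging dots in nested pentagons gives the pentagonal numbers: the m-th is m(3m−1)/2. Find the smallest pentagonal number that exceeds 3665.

Solve n(3n−1)/2 > 3665 for integer n.
The largest n with value ≤ 3665 is 49 (since 3577 ≤ 3665 < 3725), so the first above is n = 50, value 3725.

3725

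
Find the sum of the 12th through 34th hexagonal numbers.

Σ i(2i−1) = 2Σi² − Σi over i = 12..34.
Σi = 595 − 66 = 529 and Σi² = 13685 − 506 = 13179.
2·13179 − 1·529 = 25829.

25829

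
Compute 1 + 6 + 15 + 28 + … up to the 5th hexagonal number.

95

Σ i(2i−1) = 2Σi² − Σi over i = 1..5.
Σi = 15 and Σi² = 55.
2·55 − 1·15 = 95.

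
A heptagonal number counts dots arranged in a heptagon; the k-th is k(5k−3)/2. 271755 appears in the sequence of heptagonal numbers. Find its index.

330

Set n(5n−3)/2 = 271755, giving 5n² − 3n − 543510 = 0.
So n = (3 + 3297) / 10 = 3300/10 = 330.
Check: 330·(5·330 − 3)/2 = 271755. ✓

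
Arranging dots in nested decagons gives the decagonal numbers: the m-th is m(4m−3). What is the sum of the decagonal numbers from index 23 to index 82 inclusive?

724030

Σ i(4i−3) = 4Σi² − 3Σi over i = 23..82.
Σi = 3403 − 253 = 3150 and Σi² = 187165 − 3795 = 183370.
4·183370 − 3·3150 = 724030.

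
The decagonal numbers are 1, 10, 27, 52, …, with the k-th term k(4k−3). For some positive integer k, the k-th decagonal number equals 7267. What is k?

43

Set n(4n−3) = 7267, giving 4n² − 3n − 7267 = 0.
So n = (3 + 341) / 8 = 344/8 = 43.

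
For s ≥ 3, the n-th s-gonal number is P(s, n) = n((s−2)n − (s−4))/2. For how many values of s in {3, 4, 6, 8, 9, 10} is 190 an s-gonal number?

s = 3: P(3, 19) = 190. ✓
s = 4: P(4, 13) = 169 and P(4, 14) = 196; 190 is not s-gonal.
s = 6: P(6, 10) = 190. ✓
s = 8: P(8, 8) = 176 and P(8, 9) = 225; 190 is not s-gonal.
s = 9: P(9, 7) = 154 and P(9, 8) = 204; 190 is not s-gonal.
s = 10: P(10, 7) = 175 and P(10, 8) = 232; 190 is not s-gonal.
Hits: s ∈ {3, 6} → 2.

2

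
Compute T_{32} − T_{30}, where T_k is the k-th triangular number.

63

32·33/2 = 528 and 30·31/2 = 465.
Difference: 528 − 465 = 63.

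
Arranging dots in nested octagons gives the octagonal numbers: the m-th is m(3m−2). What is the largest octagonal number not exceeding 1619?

1541

Solve n(3n−2) ≤ 1619 for integer n.
n = 23 gives 1541 ≤ 1619, while n = 24 gives 1680 > 1619; so the answer is 1541.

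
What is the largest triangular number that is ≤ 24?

21

Solve n(n+1)/2 ≤ 24 for integer n.
n = 6 gives 21 ≤ 24, while n = 7 gives 28 > 24; so the answer is 21.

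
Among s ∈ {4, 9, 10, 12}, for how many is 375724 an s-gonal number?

s = 4: P(4, 612) = 374544 and P(4, 613) = 375769; 375724 is not s-gonal.
s = 9: P(9, 328) = 375724. ✓
s = 10: P(10, 306) = 373626 and P(10, 307) = 376075; 375724 is not s-gonal.
s = 12: P(12, 274) = 374284 and P(12, 275) = 377025; 375724 is not s-gonal.
Hits: s ∈ {9} → 1.

1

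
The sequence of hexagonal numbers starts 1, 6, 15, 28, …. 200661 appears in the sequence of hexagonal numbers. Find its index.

317

Set n(2n−1) = 200661, giving 2n² − n − 200661 = 0.
The discriminant is 1 + 8·200661 = 1605289, and √1605289 = 1267.
So n = (1 + 1267) / 4 = 1268/4 = 317.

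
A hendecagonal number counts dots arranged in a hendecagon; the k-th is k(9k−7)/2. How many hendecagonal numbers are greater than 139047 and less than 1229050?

The n-th hendecagonal number is n(9n−7)/2.
Smallest index with value > 139047: n = 177 (giving 140361).
Largest index with value < 1229050: n = 522 (giving 1224351).
Indices 177 through 522: 346 terms.

346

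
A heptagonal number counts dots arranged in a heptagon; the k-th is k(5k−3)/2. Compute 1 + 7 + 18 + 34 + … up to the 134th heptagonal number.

Σ i(5i−3)/2 = (5Σi² − 3Σi) / 2 over i = 1..134.
Σi = 9045 and Σi² = 811035.
(5·811035 − 3·9045) / 2 = 4028040/2 = 2014020.

2014020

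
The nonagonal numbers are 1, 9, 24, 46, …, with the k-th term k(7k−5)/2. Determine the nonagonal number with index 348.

422994

The 348th nonagonal number is n(7n−5)/2 with n = 348.
348·(7·348 − 5)/2 = 348·2431/2 = 422994.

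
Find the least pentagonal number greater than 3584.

Solve n(3n−1)/2 > 3584 for integer n.
The largest n with value ≤ 3584 is 49 (since 3577 ≤ 3584 < 3725), so the first above is n = 50, value 3725.

3725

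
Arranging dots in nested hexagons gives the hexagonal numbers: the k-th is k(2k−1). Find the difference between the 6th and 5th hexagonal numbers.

21

Consecutive hexagonal numbers differ by 4n − 3: here 4·6 − 3 = 21.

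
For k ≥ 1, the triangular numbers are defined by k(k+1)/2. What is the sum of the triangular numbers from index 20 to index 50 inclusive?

20770

Σ i(i+1)/2 = (Σi² + Σi) / 2 over i = 20..50.
Σi = 1275 − 190 = 1085 and Σi² = 42925 − 2470 = 40455.
(1·40455 + 1·1085) / 2 = 41540/2 = 20770.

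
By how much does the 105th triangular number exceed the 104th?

105

Consecutive triangular numbers differ by n: T_{105} − T_{104} = 105.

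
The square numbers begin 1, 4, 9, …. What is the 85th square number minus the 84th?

169

n² − (n−1)² = 2n − 1, so 85² − 84² = 2·85 − 1 = 169.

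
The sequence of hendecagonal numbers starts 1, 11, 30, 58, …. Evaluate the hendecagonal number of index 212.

The 212th hendecagonal number is n(9n−7)/2 with n = 212.
212·(9·212 − 7)/2 = 212·1901/2 = 201506.

201506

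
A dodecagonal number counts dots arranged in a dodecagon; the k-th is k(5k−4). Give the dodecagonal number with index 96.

The 96th dodecagonal number is n(5n−4) with n = 96.
96·(5·96 − 4) = 96·476 = 45696.

45696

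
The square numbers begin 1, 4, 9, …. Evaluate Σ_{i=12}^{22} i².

3289

Σ_{i=12}^{22} i² = 3795 − 506 = 3289.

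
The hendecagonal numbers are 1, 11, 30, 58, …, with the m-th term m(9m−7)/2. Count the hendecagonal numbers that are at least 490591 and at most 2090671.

The n-th hendecagonal number is n(9n−7)/2.
Smallest index with value ≥ 490591: n = 331 (giving 491866).
Largest index with value ≤ 2090671: n = 682 (giving 2090671).
Indices 331 through 682: 352 terms.

352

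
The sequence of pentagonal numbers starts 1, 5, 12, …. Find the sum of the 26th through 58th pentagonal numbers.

Σ i(3i−1)/2 = (3Σi² − Σi) / 2 over i = 26..58.
Σi = 1711 − 325 = 1386 and Σi² = 66729 − 5525 = 61204.
(3·61204 − 1·1386) / 2 = 182226/2 = 91113.

91113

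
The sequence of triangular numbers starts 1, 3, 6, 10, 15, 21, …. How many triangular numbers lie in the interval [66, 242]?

11

The n-th triangular number is n(n+1)/2.
Smallest index with value ≥ 66: n = 11 (giving 66).
Largest index with value ≤ 242: n = 21 (giving 231).
Indices 11 through 21: 11 terms.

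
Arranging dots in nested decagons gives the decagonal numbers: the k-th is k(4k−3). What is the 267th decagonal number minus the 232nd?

267·(4·267 − 3) = 284355 and 232·(4·232 − 3) = 214600.
Difference: 284355 − 214600 = 69755.

69755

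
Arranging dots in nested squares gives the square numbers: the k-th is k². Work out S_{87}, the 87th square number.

The 87th square number is n² with n = 87.
87² = 7569.

7569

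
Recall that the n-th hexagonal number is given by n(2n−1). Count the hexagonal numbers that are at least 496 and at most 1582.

The n-th hexagonal number is n(2n−1).
Smallest index with value ≥ 496: n = 16 (giving 496).
Largest index with value ≤ 1582: n = 28 (giving 1540).
Indices 16 through 28: 13 terms.

13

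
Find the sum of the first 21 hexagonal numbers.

Σ i(2i−1) = 2Σi² − Σi over i = 1..21.
Σi = 231 and Σi² = 3311.
2·3311 − 1·231 = 6391.

6391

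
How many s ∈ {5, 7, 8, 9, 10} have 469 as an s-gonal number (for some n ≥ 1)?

s = 5: P(5, 17) = 425 and P(5, 18) = 477; 469 is not s-gonal.
s = 7: P(7, 14) = 469. ✓
s = 8: P(8, 12) = 408 and P(8, 13) = 481; 469 is not s-gonal.
s = 9: P(9, 11) = 396 and P(9, 12) = 474; 469 is not s-gonal.
s = 10: P(10, 11) = 451 and P(10, 12) = 540; 469 is not s-gonal.
Hits: s ∈ {7} → 1.

1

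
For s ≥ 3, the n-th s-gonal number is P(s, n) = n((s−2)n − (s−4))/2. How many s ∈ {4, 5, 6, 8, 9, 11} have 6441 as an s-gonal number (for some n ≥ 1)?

s = 4: P(4, 80) = 6400 and P(4, 81) = 6561; 6441 is not s-gonal.
s = 5: P(5, 65) = 6305 and P(5, 66) = 6501; 6441 is not s-gonal.
s = 6: P(6, 57) = 6441. ✓
s = 8: P(8, 46) = 6256 and P(8, 47) = 6533; 6441 is not s-gonal.
s = 9: P(9, 43) = 6364 and P(9, 44) = 6666; 6441 is not s-gonal.
s = 11: P(11, 38) = 6365 and P(11, 39) = 6708; 6441 is not s-gonal.
Hits: s ∈ {6} → 1.

1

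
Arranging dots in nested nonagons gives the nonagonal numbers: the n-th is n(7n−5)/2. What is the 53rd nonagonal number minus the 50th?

53·(7·53 − 5)/2 = 9699 and 50·(7·50 − 5)/2 = 8625.
Difference: 9699 − 8625 = 1074.

1074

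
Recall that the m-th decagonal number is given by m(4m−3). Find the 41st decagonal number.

6601

41·(4·41 − 3) = 41·161 = 6601.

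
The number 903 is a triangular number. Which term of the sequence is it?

Set n(n+1)/2 = 903, giving n² + n − 1806 = 0.
So n = (-1 + 85) / 2 = 84/2 = 42.
Check: 42·43/2 = 903. ✓

42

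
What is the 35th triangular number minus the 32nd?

102

35·36/2 = 630 and 32·33/2 = 528.
Difference: 630 − 528 = 102.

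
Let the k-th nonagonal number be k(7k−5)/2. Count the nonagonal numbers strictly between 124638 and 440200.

The n-th nonagonal number is n(7n−5)/2.
Smallest index with value > 124638: n = 190 (giving 125875).
Largest index with value < 440200: n = 354 (giving 437721).
Indices 190 through 354: 165 terms.

165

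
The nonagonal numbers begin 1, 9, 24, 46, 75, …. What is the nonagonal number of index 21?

1491

The 21st nonagonal number is n(7n−5)/2 with n = 21.
21·(7·21 − 5)/2 = 21·142/2 = 21·71 = 1491.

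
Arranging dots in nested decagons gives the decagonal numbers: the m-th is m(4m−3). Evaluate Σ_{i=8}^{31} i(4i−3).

Σ i(4i−3) = 4Σi² − 3Σi over i = 8..31.
Σi = 496 − 28 = 468 and Σi² = 10416 − 140 = 10276.
4·10276 − 3·468 = 39700.

39700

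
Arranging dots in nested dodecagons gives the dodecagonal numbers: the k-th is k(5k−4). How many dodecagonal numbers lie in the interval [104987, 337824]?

The n-th dodecagonal number is n(5n−4).
Smallest index with value ≥ 104987: n = 146 (giving 105996).
Largest index with value ≤ 337824: n = 260 (giving 336960).
Indices 146 through 260: 115 terms.

115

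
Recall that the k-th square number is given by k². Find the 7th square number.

The 7th square number is n² with n = 7.
7² = 49.

49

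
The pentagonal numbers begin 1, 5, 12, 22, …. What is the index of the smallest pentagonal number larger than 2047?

38

Solve n(3n−1)/2 > 2047 for integer n.
The largest n with value ≤ 2047 is 37 (since 2035 ≤ 2047 < 2147), so the first above is n = 38, value 2147.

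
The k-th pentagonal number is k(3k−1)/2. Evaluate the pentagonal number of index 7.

The 7th pentagonal number is n(3n−1)/2 with n = 7.
7·(3·7 − 1)/2 = 7·20/2 = 7·10 = 70.

70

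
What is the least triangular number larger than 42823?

Solve n(n+1)/2 > 42823 for integer n.
The largest n with value ≤ 42823 is 292 (since 42778 ≤ 42823 < 43071), so the first above is n = 293, value 43071.

43071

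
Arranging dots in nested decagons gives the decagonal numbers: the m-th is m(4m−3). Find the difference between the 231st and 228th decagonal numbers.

231·(4·231 − 3) = 212751 and 228·(4·228 − 3) = 207252.
Difference: 212751 − 207252 = 5499.

5499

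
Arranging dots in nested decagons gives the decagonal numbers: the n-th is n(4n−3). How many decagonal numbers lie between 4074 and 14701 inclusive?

29

The n-th decagonal number is n(4n−3).
Smallest index with value ≥ 4074: n = 33 (giving 4257).
Largest index with value ≤ 14701: n = 61 (giving 14701).
Indices 33 through 61: 29 terms.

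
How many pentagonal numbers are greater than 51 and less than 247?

The n-th pentagonal number is n(3n−1)/2.
Smallest index with value > 51: n = 7 (giving 70).
Largest index with value < 247: n = 12 (giving 210).
Indices 7 through 12: 6 terms.

6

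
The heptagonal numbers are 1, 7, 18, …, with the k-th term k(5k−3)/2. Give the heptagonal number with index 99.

24354

99·(5·99 − 3)/2 = 99·492/2 = 99·246 = 24354.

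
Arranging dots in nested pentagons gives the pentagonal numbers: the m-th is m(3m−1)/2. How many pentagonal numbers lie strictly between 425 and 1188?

The n-th pentagonal number is n(3n−1)/2.
Smallest index with value > 425: n = 18 (giving 477).
Largest index with value < 1188: n = 28 (giving 1162).
Indices 18 through 28: 11 terms.

11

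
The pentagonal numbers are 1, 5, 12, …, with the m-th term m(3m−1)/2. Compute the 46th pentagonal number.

The 46th pentagonal number is n(3n−1)/2 with n = 46.
46·(3·46 − 1)/2 = 46·137/2 = 3151.

3151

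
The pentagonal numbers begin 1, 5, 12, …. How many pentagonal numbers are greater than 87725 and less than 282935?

The n-th pentagonal number is n(3n−1)/2.
Smallest index with value > 87725: n = 243 (giving 88452).
Largest index with value < 282935: n = 434 (giving 282317).
Indices 243 through 434: 192 terms.

192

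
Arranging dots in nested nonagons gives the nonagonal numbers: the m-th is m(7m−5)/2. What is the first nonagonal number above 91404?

Solve n(7n−5)/2 > 91404 for integer n.
The largest n with value ≤ 91404 is 161 (since 90321 ≤ 91404 < 91449), so the first above is n = 162, value 91449.

91449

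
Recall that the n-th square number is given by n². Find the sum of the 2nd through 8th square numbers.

Σ_{i=2}^{8} i² = 204 − 1 = 203.

203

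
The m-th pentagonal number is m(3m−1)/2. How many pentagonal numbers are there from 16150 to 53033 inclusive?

The n-th pentagonal number is n(3n−1)/2.
Smallest index with value ≥ 16150: n = 104 (giving 16172).
Largest index with value ≤ 53033: n = 188 (giving 52922).
Indices 104 through 188: 85 terms.

85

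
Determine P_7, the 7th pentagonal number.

7·(3·7 − 1)/2 = 7·20/2 = 7·10 = 70.

70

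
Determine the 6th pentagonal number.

51

The 6th pentagonal number is n(3n−1)/2 with n = 6.
6·(3·6 − 1)/2 = 6·17/2 = 51.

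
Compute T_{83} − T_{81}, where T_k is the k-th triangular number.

165

83·84/2 = 3486 and 81·82/2 = 3321.
Difference: 3486 − 3321 = 165.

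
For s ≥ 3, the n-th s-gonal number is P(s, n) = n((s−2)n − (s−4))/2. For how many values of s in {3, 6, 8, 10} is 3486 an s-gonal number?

2

s = 3: P(3, 83) = 3486. ✓
s = 6: P(6, 42) = 3486. ✓
s = 8: P(8, 34) = 3400 and P(8, 35) = 3605; 3486 is not s-gonal.
s = 10: P(10, 29) = 3277 and P(10, 30) = 3510; 3486 is not s-gonal.
Hits: s ∈ {3, 6} → 2.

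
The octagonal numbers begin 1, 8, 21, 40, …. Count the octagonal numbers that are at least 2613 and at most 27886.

67

The n-th octagonal number is n(3n−2).
Smallest index with value ≥ 2613: n = 30 (giving 2640).
Largest index with value ≤ 27886: n = 96 (giving 27456).
Indices 30 through 96: 67 terms.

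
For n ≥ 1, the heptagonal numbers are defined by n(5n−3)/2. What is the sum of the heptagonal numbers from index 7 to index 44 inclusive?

71744

Σ i(5i−3)/2 = (5Σi² − 3Σi) / 2 over i = 7..44.
Σi = 990 − 21 = 969 and Σi² = 29370 − 91 = 29279.
(5·29279 − 3·969) / 2 = 143488/2 = 71744.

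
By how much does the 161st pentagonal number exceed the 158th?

161·(3·161 − 1)/2 = 38801 and 158·(3·158 − 1)/2 = 37367.
Difference: 38801 − 37367 = 1434.

1434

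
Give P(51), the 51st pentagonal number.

3876

The 51st pentagonal number is n(3n−1)/2 with n = 51.
51·(3·51 − 1)/2 = 51·152/2 = 51·76 = 3876.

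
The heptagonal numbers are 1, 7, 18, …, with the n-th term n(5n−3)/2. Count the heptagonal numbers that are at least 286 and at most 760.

The n-th heptagonal number is n(5n−3)/2.
Smallest index with value ≥ 286: n = 11 (giving 286).
Largest index with value ≤ 760: n = 17 (giving 697).
Indices 11 through 17: 7 terms.

7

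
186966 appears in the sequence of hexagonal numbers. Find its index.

306

Set n(2n−1) = 186966, giving 2n² − n − 186966 = 0.
The discriminant is 1 + 8·186966 = 1495729, and √1495729 = 1223.
So n = (1 + 1223) / 4 = 1224/4 = 306.
Check: 306·(2·306 − 1) = 186966. ✓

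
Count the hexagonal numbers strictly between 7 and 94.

The n-th hexagonal number is n(2n−1).
Smallest index with value > 7: n = 3 (giving 15).
Largest index with value < 94: n = 7 (giving 91).
Indices 3 through 7: 5 terms.

5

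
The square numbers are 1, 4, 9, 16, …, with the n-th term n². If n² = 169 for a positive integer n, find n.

13

We need n² = 169, so n = √169 = 13.
Check: 13² = 169. ✓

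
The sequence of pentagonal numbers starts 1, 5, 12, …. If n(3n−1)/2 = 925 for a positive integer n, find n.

Set n(3n−1)/2 = 925, giving 3n² − n − 1850 = 0.
The discriminant is 1 + 24·925 = 22201, and √22201 = 149.
So n = (1 + 149) / 6 = 150/6 = 25.

25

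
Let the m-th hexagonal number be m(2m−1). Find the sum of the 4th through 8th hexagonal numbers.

350

Σ i(2i−1) = 2Σi² − Σi over i = 4..8.
Σi = 36 − 6 = 30 and Σi² = 204 − 14 = 190.
2·190 − 1·30 = 350.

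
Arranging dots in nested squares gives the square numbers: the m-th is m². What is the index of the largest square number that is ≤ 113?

Solve n² ≤ 113 for integer n.
n = 10 gives 100 ≤ 113, while n = 11 gives 121 > 113; so the answer is index 10.

10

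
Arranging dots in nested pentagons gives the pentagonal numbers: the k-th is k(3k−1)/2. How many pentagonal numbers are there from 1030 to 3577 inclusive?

The n-th pentagonal number is n(3n−1)/2.
Smallest index with value ≥ 1030: n = 27 (giving 1080).
Largest index with value ≤ 3577: n = 49 (giving 3577).
Indices 27 through 49: 23 terms.

23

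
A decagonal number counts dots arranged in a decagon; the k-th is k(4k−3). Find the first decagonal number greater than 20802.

Solve n(4n−3) > 20802 for integer n.
The largest n with value ≤ 20802 is 72 (since 20520 ≤ 20802 < 21097), so the first above is n = 73, value 21097.

21097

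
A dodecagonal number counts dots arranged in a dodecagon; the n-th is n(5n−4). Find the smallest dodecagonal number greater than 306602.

309009

Solve n(5n−4) > 306602 for integer n.
The largest n with value ≤ 306602 is 248 (since 306528 ≤ 306602 < 309009), so the first above is n = 249, value 309009.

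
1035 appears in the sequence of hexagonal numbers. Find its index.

23

Set n(2n−1) = 1035, giving 2n² − n − 1035 = 0.
The discriminant is 1 + 8·1035 = 8281, and √8281 = 91.
So n = (1 + 91) / 4 = 92/4 = 23.
Check: 23·(2·23 − 1) = 1035. ✓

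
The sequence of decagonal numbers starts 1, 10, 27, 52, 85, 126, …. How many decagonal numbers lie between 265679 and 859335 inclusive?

The n-th decagonal number is n(4n−3).
Smallest index with value ≥ 265679: n = 259 (giving 267547).
Largest index with value ≤ 859335: n = 463 (giving 856087).
Indices 259 through 463: 205 terms.

205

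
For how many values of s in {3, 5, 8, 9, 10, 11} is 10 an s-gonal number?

s = 3: P(3, 4) = 10. ✓
s = 5: P(5, 2) = 5 and P(5, 3) = 12; 10 is not s-gonal.
s = 8: P(8, 2) = 8 and P(8, 3) = 21; 10 is not s-gonal.
s = 9: P(9, 2) = 9 and P(9, 3) = 24; 10 is not s-gonal.
s = 10: P(10, 2) = 10. ✓
s = 11: P(11, 1) = 1 and P(11, 2) = 11; 10 is not s-gonal.
Hits: s ∈ {3, 10} → 2.

2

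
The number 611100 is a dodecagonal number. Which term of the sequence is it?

Set n(5n−4) = 611100, giving 5n² − 4n − 611100 = 0.
The discriminant is 16 + 20·611100 = 12222016, and √12222016 = 3496.
So n = (4 + 3496) / 10 = 3500/10 = 350.
Check: 350·(5·350 − 4) = 611100. ✓

350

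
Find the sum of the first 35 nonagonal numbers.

50610

Σ i(7i−5)/2 = (7Σi² − 5Σi) / 2 over i = 1..35.
Σi = 630 and Σi² = 14910.
(7·14910 − 5·630) / 2 = 101220/2 = 50610.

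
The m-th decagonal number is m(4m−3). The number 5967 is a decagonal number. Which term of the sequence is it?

39

Set n(4n−3) = 5967, giving 4n² − 3n − 5967 = 0.
The discriminant is 9 + 16·5967 = 95481, and √95481 = 309.
So n = (3 + 309) / 8 = 312/8 = 39.
Check: 39·(4·39 − 3) = 5967. ✓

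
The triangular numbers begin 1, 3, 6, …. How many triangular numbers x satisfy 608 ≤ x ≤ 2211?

The n-th triangular number is n(n+1)/2.
Smallest index with value ≥ 608: n = 35 (giving 630).
Largest index with value ≤ 2211: n = 66 (giving 2211).
Indices 35 through 66: 32 terms.

32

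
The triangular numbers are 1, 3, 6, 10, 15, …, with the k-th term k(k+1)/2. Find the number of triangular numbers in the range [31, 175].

11

The n-th triangular number is n(n+1)/2.
Smallest index with value ≥ 31: n = 8 (giving 36).
Largest index with value ≤ 175: n = 18 (giving 171).
Indices 8 through 18: 11 terms.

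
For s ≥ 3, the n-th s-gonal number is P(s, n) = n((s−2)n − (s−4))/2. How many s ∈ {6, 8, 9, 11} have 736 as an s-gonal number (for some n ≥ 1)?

s = 6: P(6, 19) = 703 and P(6, 20) = 780; 736 is not s-gonal.
s = 8: P(8, 16) = 736. ✓
s = 9: P(9, 14) = 651 and P(9, 15) = 750; 736 is not s-gonal.
s = 11: P(11, 13) = 715 and P(11, 14) = 833; 736 is not s-gonal.
Hits: s ∈ {8} → 1.

1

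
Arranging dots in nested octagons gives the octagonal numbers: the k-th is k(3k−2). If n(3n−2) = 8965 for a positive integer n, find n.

55

Set n(3n−2) = 8965, giving 3n² − 2n − 8965 = 0.
The discriminant is 4 + 12·8965 = 107584, and √107584 = 328.
So n = (2 + 328) / 6 = 330/6 = 55.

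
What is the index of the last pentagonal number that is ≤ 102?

Solve n(3n−1)/2 ≤ 102 for integer n.
n = 8 gives 92 ≤ 102, while n = 9 gives 117 > 102; so the answer is index 8.

8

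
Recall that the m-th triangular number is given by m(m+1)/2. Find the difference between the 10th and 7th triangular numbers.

27

10·11/2 = 55 and 7·8/2 = 28.
Difference: 55 − 28 = 27.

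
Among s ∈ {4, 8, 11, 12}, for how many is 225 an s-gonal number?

2

s = 4: P(4, 15) = 225. ✓
s = 8: P(8, 9) = 225. ✓
s = 11: P(11, 7) = 196 and P(11, 8) = 260; 225 is not s-gonal.
s = 12: P(12, 7) = 217 and P(12, 8) = 288; 225 is not s-gonal.
Hits: s ∈ {4, 8} → 2.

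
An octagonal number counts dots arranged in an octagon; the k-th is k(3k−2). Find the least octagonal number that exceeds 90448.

Solve n(3n−2) > 90448 for integer n.
The largest n with value ≤ 90448 is 173 (since 89441 ≤ 90448 < 90480), so the first above is n = 174, value 90480.

90480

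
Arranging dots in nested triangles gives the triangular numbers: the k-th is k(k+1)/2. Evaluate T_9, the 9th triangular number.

45

The 9th triangular number is n(n+1)/2 with n = 9.
9·10/2 = 90/2 = 45.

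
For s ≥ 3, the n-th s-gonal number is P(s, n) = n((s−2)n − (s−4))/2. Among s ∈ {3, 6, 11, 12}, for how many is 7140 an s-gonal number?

s = 3: P(3, 119) = 7140. ✓
s = 6: P(6, 60) = 7140. ✓
s = 11: P(11, 40) = 7060 and P(11, 41) = 7421; 7140 is not s-gonal.
s = 12: P(12, 38) = 7068 and P(12, 39) = 7449; 7140 is not s-gonal.
Hits: s ∈ {3, 6} → 2.

2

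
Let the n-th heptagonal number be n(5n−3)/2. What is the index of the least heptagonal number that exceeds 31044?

Solve n(5n−3)/2 > 31044 for integer n.
The largest n with value ≤ 31044 is 111 (since 30636 ≤ 31044 < 31192), so the first above is n = 112, value 31192.

112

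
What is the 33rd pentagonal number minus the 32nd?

97

Consecutive pentagonal numbers differ by 3n − 2: here 3·33 − 2 = 97.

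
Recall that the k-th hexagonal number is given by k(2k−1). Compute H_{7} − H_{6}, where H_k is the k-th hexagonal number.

25

Consecutive hexagonal numbers differ by 4n − 3: here 4·7 − 3 = 25.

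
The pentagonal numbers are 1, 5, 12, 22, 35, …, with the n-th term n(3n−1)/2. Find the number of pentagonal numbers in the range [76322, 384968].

281

The n-th pentagonal number is n(3n−1)/2.
Smallest index with value ≥ 76322: n = 226 (giving 76501).
Largest index with value ≤ 384968: n = 506 (giving 383801).
Indices 226 through 506: 281 terms.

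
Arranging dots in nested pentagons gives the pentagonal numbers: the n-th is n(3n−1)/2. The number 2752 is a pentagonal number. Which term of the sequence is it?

43

Set n(3n−1)/2 = 2752, giving 3n² − n − 5504 = 0.
The discriminant is 1 + 24·2752 = 66049, and √66049 = 257.
So n = (1 + 257) / 6 = 258/6 = 43.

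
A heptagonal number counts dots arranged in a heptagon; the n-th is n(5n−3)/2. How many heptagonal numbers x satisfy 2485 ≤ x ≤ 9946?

32

The n-th heptagonal number is n(5n−3)/2.
Smallest index with value ≥ 2485: n = 32 (giving 2512).
Largest index with value ≤ 9946: n = 63 (giving 9828).
Indices 32 through 63: 32 terms.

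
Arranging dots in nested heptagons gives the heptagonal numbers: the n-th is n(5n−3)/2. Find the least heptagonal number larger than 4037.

Solve n(5n−3)/2 > 4037 for integer n.
The largest n with value ≤ 4037 is 40 (since 3940 ≤ 4037 < 4141), so the first above is n = 41, value 4141.

4141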